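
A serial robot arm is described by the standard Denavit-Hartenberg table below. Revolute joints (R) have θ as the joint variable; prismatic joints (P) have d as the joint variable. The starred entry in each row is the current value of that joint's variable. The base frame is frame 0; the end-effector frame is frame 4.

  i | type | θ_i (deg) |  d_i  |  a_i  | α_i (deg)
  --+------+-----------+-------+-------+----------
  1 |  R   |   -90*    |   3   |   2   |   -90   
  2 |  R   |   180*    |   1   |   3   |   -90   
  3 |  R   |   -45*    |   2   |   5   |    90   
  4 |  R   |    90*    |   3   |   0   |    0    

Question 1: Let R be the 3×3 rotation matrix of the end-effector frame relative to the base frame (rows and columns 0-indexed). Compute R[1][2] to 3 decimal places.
End-effector z-axis (col 2 of R) = (0.7071,-0.7071,0.0000)
R[1][2] = -0.7071

-0.707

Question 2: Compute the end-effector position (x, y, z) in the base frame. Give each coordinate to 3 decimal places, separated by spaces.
6.657 2.414 5.000

after link 1: o_1 = (0.0000, -2.0000, 3.0000)
after link 2: o_2 = (1.0000, 1.0000, 3.0000)
after link 3: o_3 = (4.5355, 4.5355, 5.0000)
after link 4: o_4 = (6.6569, 2.4142, 5.0000)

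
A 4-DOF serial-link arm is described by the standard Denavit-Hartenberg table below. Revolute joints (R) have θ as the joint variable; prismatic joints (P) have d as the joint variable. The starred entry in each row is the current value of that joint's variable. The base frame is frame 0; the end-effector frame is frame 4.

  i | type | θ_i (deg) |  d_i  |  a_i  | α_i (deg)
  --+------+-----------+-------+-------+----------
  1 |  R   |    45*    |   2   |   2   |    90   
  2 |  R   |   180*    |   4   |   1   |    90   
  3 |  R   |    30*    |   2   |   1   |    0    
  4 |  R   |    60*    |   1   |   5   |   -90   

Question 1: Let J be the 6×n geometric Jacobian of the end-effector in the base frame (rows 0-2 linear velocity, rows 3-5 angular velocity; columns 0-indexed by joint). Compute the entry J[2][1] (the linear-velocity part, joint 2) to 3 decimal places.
-1.866

axis z_1 = (0.7071,-0.7071,0.0000); lever o_n−o_1 = (5.3980,-8.0370,3.0000)
cross product → J_v[:, 1] = (-2.1213,-2.1213,-1.8660)
J_ω[:, 1] = z_1
entry J[2][1] = -1.8660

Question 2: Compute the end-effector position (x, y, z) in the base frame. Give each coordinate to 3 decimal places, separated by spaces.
after link 1: o_1 = (1.4142, 1.4142, 2.0000)
after link 2: o_2 = (3.5355, -2.1213, 2.0000)
after link 3: o_3 = (3.2767, -3.0872, 4.0000)
after link 4: o_4 = (6.8122, -6.6228, 5.0000)

6.812 -6.623 5.000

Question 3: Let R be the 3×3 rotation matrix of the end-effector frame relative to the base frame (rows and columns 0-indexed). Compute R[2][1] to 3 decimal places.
-1.000

End-effector y-axis (col 1 of R) = (-0.0000,-0.0000,-1.0000)
R[2][1] = -1.0000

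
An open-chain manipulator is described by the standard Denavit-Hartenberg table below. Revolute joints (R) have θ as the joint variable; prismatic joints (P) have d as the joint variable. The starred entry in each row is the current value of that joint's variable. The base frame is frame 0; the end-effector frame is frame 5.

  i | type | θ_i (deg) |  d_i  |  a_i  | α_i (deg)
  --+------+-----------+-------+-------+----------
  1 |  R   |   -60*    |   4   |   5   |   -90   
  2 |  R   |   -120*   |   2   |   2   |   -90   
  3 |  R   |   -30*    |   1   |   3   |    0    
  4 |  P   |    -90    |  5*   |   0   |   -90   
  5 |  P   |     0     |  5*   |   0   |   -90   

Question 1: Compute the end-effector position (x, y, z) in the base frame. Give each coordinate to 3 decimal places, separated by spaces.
after link 1: o_1 = (2.5000, -4.3301, 4.0000)
after link 2: o_2 = (3.7321, -2.4641, 5.7321)
after link 3: o_3 = (4.8146, -1.3391, 8.4821)
after link 4: o_4 = (6.9796, -5.0891, 10.9821)
after link 5: o_5 = (8.0622, -1.9641, 14.7321)

8.062 -1.964 14.732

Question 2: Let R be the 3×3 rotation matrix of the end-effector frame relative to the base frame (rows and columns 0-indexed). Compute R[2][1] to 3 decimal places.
-0.750

End-effector y-axis (col 1 of R) = (-0.2165,-0.6250,-0.7500)
R[2][1] = -0.7500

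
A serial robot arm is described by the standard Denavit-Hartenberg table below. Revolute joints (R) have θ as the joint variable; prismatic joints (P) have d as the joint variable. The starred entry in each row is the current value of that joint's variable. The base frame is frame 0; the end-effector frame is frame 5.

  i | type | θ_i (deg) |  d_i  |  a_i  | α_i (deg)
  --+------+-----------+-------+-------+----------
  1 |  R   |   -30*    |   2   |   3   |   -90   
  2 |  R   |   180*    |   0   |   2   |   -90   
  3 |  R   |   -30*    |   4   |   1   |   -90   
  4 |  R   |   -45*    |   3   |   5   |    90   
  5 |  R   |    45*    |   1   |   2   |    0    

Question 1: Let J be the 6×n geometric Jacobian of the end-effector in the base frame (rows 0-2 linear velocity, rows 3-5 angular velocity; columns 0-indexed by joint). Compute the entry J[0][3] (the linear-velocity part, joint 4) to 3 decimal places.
axis z_3 = (-0.8660,-0.5000,0.0000); lever o_n−o_3 = (-5.7370,1.1084,5.2426)
cross product → J_v[:, 3] = (-2.6213,4.5403,-3.8284)
J_ω[:, 3] = z_3
entry J[0][3] = -2.6213

-2.621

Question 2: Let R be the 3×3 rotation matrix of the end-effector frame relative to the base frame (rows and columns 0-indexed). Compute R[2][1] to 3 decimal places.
End-effector y-axis (col 1 of R) = (-0.3624,-0.7866,-0.5000)
R[2][1] = -0.5000

-0.500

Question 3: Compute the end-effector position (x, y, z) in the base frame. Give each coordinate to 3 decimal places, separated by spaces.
-5.371 1.474 11.243

after link 1: o_1 = (2.5981, -1.5000, 2.0000)
after link 2: o_2 = (0.8660, -0.5000, 2.0000)
after link 3: o_3 = (0.3660, 0.3660, 6.0000)
after link 4: o_4 = (-3.9998, 1.9279, 9.5355)
after link 5: o_5 = (-5.3710, 1.4744, 11.2426)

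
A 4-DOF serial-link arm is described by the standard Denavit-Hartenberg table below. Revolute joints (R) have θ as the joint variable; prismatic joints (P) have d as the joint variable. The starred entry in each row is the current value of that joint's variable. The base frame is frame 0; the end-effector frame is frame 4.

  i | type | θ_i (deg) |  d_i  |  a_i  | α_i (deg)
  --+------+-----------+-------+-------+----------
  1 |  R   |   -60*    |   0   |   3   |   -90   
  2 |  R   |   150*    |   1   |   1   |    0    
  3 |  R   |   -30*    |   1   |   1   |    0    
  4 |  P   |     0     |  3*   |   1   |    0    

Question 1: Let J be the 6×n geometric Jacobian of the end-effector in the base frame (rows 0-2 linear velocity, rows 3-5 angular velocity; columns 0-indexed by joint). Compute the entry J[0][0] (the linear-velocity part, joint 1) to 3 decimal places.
-1.518

axis z_0 = ẑ; lever o_n−o_0 = (4.8971,1.5179,-2.2321)
cross product → J_v[:, 0] = (-1.5179,4.8971,0.0000)
J_ω[:, 0] = z_0
entry J[0][0] = -1.5179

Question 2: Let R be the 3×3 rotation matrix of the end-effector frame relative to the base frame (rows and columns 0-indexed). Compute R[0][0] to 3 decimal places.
End-effector x-axis (col 0 of R) = (-0.2500,0.4330,-0.8660)
R[0][0] = -0.2500

-0.250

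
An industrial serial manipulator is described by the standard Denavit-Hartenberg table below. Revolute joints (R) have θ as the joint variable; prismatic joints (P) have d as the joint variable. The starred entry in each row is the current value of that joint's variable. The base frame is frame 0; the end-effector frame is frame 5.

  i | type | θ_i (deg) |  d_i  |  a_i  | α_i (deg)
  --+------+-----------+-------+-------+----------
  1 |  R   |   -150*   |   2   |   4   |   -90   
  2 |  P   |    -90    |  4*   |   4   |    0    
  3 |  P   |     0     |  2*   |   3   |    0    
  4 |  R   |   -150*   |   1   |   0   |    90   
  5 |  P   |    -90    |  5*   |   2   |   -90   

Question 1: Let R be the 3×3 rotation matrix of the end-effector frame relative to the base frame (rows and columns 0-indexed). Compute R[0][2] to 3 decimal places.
End-effector z-axis (col 2 of R) = (0.4330,0.2500,-0.8660)
R[0][2] = 0.4330

0.433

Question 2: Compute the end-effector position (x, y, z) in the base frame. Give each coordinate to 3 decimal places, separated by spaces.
after link 1: o_1 = (-3.4641, -2.0000, 2.0000)
after link 2: o_2 = (-1.4641, -5.4641, 6.0000)
after link 3: o_3 = (-0.4641, -7.1962, 9.0000)
after link 4: o_4 = (0.0359, -8.0622, 9.0000)
after link 5: o_5 = (-4.7141, -8.4952, 6.5000)

-4.714 -8.495 6.500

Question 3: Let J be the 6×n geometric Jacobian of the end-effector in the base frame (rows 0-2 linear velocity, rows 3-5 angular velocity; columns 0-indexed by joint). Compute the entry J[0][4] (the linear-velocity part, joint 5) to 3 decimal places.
prismatic axis z_4 = (-0.7500,-0.4330,-0.5000)
J_v[:, 4] = z_4; J_ω[:, 4] = (0,0,0)
entry J[0][4] = -0.7500

-0.750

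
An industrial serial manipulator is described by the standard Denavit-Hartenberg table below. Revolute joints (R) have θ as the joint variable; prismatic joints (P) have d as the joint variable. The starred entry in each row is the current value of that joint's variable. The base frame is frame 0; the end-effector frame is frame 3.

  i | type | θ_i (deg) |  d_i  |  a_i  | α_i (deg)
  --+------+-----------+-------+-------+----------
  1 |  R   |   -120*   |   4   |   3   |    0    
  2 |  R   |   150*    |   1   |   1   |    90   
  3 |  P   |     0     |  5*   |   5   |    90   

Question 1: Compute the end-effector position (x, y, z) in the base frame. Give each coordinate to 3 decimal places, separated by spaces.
after link 1: o_1 = (-1.5000, -2.5981, 4.0000)
after link 2: o_2 = (-0.6340, -2.0981, 5.0000)
after link 3: o_3 = (6.1962, -3.9282, 5.0000)

6.196 -3.928 5.000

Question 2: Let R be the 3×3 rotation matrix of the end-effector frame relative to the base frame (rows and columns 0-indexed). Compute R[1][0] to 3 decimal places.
End-effector x-axis (col 0 of R) = (0.8660,0.5000,0.0000)
R[1][0] = 0.5000

0.500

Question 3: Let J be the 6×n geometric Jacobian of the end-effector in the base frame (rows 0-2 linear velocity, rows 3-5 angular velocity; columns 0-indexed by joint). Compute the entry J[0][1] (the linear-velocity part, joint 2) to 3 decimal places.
axis z_1 = (0.0000,0.0000,1.0000); lever o_n−o_1 = (7.6962,-1.3301,1.0000)
cross product → J_v[:, 1] = (1.3301,7.6962,-0.0000)
J_ω[:, 1] = z_1
entry J[0][1] = 1.3301

1.330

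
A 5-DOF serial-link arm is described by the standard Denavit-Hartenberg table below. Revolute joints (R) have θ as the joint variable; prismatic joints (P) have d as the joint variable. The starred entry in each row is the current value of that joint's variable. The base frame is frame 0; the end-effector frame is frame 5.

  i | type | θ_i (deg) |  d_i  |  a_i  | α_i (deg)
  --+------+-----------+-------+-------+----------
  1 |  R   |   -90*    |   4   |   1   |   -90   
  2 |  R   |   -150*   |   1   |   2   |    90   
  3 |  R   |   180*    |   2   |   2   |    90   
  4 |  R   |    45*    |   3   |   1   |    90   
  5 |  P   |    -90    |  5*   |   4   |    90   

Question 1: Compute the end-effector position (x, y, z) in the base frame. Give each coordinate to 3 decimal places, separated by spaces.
after link 1: o_1 = (0.0000, -1.0000, 4.0000)
after link 2: o_2 = (1.0000, 0.7321, 5.0000)
after link 3: o_3 = (1.0000, 0.0000, 2.2679)
after link 4: o_4 = (4.0000, -0.2588, 1.3020)
after link 5: o_5 = (0.0000, -5.0884, 2.5961)

0.000 -5.088 2.596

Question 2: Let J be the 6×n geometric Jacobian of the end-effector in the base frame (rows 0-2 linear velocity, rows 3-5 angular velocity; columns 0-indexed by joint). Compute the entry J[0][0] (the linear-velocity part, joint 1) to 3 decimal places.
axis z_0 = ẑ; lever o_n−o_0 = (0.0000,-5.0884,2.5961)
cross product → J_v[:, 0] = (5.0884,0.0000,-0.0000)
J_ω[:, 0] = z_0
entry J[0][0] = 5.0884

5.088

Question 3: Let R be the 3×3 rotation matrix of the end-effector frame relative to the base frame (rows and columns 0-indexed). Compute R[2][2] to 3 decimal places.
0.966

End-effector z-axis (col 2 of R) = (-0.0000,0.2588,0.9659)
R[2][2] = 0.9659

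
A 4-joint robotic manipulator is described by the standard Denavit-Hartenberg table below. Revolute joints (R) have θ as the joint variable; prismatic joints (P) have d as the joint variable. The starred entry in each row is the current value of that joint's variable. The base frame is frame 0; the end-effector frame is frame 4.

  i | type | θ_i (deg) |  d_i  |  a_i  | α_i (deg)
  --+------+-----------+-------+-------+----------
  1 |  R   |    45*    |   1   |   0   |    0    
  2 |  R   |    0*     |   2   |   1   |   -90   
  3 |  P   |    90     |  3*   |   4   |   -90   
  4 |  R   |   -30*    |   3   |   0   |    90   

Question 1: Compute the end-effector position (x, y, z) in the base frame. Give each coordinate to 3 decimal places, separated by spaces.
after link 1: o_1 = (0.0000, 0.0000, 1.0000)
after link 2: o_2 = (0.7071, 0.7071, 3.0000)
after link 3: o_3 = (-1.4142, 2.8284, -1.0000)
after link 4: o_4 = (-3.5355, 0.7071, -1.0000)

-3.536 0.707 -1.000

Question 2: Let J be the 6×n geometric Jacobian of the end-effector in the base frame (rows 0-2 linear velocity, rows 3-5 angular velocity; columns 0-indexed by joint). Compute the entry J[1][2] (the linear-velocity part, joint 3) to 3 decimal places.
0.707

prismatic axis z_2 = (-0.7071,0.7071,0.0000)
J_v[:, 2] = z_2; J_ω[:, 2] = (0,0,0)
entry J[1][2] = 0.7071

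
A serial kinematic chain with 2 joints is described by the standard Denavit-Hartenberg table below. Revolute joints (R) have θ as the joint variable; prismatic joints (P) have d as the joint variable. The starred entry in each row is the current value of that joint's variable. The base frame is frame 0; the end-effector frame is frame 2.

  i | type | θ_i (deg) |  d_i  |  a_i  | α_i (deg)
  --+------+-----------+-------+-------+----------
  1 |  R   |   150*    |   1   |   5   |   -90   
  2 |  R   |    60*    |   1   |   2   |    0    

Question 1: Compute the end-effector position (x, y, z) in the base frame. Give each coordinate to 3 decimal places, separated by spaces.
-5.696 2.134 -0.732

after link 1: o_1 = (-4.3301, 2.5000, 1.0000)
after link 2: o_2 = (-5.6962, 2.1340, -0.7321)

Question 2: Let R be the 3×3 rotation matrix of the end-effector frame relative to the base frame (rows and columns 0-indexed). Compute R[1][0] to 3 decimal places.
0.250

End-effector x-axis (col 0 of R) = (-0.4330,0.2500,-0.8660)
R[1][0] = 0.2500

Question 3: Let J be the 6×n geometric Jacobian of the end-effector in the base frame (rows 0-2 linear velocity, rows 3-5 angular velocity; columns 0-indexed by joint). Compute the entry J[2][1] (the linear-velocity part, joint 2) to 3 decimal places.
-1.000

axis z_1 = (-0.5000,-0.8660,0.0000); lever o_n−o_1 = (-1.3660,-0.3660,-1.7321)
cross product → J_v[:, 1] = (1.5000,-0.8660,-1.0000)
J_ω[:, 1] = z_1
entry J[2][1] = -1.0000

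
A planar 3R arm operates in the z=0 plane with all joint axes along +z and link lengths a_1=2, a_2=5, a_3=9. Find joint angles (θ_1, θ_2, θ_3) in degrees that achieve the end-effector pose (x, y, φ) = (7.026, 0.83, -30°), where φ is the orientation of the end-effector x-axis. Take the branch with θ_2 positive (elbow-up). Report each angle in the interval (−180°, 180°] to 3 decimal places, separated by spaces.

30.001 90.003 -150.004

wrist centre = target − a_3·(cos φ, sin φ) = (-0.7682, 5.3300)
cos θ_2 = (28.9991−2²−5²)/(2·2·5) = -0.0000; θ_2 = 90.0026° (elbow-up)
β = atan2(5.3300,-0.7682) = 98.2017°; ψ = atan2(5.0000,1.9998) = 68.2009°
θ_1 = β − ψ = 30.0009°
θ_3 = φ − θ_1 − θ_2 = -150.0035° (wrapped to (-180°,180°])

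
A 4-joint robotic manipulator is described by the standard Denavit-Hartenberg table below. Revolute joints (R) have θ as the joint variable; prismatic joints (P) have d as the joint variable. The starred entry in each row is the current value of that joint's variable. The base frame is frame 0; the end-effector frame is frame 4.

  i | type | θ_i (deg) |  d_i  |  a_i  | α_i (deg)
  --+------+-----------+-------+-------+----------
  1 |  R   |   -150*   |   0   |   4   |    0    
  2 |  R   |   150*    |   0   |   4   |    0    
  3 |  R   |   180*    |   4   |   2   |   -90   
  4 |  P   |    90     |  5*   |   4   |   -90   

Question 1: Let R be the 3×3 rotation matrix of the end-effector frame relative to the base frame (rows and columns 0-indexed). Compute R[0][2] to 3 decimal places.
1.000

End-effector z-axis (col 2 of R) = (1.0000,-0.0000,-0.0000)
R[0][2] = 1.0000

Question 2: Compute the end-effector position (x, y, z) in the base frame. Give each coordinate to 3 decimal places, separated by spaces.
after link 1: o_1 = (-3.4641, -2.0000, 0.0000)
after link 2: o_2 = (0.5359, -2.0000, 0.0000)
after link 3: o_3 = (-1.4641, -2.0000, 4.0000)
after link 4: o_4 = (-1.4641, -7.0000, 0.0000)

-1.464 -7.000 0.000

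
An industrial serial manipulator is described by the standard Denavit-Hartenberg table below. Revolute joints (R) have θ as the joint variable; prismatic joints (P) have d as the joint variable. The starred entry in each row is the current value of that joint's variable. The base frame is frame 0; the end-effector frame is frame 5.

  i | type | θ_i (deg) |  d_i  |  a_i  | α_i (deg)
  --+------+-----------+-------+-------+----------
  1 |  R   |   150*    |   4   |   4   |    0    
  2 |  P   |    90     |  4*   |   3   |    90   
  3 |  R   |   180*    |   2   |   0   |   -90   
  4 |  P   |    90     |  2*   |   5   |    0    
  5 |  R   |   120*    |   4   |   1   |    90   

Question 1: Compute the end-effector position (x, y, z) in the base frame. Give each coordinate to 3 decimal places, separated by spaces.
after link 1: o_1 = (-3.4641, 2.0000, 4.0000)
after link 2: o_2 = (-4.9641, -0.5981, 8.0000)
after link 3: o_3 = (-6.6962, 0.4019, 8.0000)
after link 4: o_4 = (-2.3660, -2.0981, 6.0000)
after link 5: o_5 = (-3.2321, -2.5981, 2.0000)

-3.232 -2.598 2.000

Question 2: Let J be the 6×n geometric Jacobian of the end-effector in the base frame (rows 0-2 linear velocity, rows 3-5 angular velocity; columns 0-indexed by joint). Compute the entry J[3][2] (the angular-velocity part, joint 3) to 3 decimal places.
axis z_2 = (-0.8660,0.5000,0.0000); lever o_n−o_2 = (1.7321,-2.0000,-6.0000)
cross product → J_v[:, 2] = (-3.0000,-5.1962,0.8660)
J_ω[:, 2] = z_2
entry J[3][2] = -0.8660

-0.866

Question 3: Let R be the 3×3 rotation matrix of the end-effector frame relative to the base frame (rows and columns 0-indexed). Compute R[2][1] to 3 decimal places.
End-effector y-axis (col 1 of R) = (-0.0000,0.0000,-1.0000)
R[2][1] = -1.0000

-1.000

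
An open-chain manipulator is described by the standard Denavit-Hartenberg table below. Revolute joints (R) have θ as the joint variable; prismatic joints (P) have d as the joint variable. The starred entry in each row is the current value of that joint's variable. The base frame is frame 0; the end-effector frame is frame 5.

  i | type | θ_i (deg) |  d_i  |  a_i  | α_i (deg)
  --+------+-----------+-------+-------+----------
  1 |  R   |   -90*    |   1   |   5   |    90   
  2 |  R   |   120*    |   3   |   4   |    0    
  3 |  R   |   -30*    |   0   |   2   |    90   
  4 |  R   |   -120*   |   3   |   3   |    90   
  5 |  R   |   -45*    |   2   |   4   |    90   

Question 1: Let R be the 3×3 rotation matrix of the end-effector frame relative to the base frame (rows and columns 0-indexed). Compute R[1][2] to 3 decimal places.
0.707

End-effector z-axis (col 2 of R) = (-0.6124,0.7071,0.3536)
R[1][2] = 0.7071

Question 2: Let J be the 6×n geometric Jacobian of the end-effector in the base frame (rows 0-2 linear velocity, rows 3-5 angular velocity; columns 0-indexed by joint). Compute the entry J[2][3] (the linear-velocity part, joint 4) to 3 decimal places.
axis z_3 = (-0.0000,-1.0000,-0.0000); lever o_n−o_3 = (4.0476,-0.1716,-4.6463)
cross product → J_v[:, 3] = (4.6463,-0.0000,4.0476)
J_ω[:, 3] = z_3
entry J[2][3] = 4.0476

4.048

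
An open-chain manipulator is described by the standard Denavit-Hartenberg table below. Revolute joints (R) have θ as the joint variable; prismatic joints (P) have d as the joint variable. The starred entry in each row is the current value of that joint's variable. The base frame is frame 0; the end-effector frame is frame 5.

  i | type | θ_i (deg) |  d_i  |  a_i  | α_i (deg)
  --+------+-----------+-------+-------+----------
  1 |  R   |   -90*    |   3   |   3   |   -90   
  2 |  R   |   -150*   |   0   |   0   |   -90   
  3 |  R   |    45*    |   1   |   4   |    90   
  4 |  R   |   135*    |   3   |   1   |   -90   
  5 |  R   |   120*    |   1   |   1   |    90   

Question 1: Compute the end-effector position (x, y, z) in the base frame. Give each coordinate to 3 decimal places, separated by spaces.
-0.569 -0.216 5.354

after link 1: o_1 = (0.0000, -3.0000, 3.0000)
after link 2: o_2 = (0.0000, -3.0000, 3.0000)
after link 3: o_3 = (-2.8284, -1.0505, 5.2802)
after link 4: o_4 = (-0.2071, 0.0000, 6.7033)
after link 5: o_5 = (-0.5695, -0.2165, 5.3535)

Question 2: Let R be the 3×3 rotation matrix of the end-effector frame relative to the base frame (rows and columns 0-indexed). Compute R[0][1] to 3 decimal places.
0.500

End-effector y-axis (col 1 of R) = (0.5000,-0.0795,-0.8624)
R[0][1] = 0.5000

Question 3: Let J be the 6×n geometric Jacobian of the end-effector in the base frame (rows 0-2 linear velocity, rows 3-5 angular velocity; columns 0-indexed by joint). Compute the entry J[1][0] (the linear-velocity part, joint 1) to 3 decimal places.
-0.569

axis z_0 = ẑ; lever o_n−o_0 = (-0.5695,-0.2165,5.3535)
cross product → J_v[:, 0] = (0.2165,-0.5695,0.0000)
J_ω[:, 0] = z_0
entry J[1][0] = -0.5695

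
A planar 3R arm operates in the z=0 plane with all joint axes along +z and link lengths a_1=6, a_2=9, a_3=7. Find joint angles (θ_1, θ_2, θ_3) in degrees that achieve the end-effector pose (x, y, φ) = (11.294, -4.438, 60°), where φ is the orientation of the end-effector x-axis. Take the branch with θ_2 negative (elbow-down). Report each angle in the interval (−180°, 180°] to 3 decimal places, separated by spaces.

wrist centre = target − a_3·(cos φ, sin φ) = (7.7940, -10.5002)
cos θ_2 = (171.0002−6²−9²)/(2·6·9) = 0.5000; θ_2 = -59.9999° (elbow-down)
β = atan2(-10.5002,7.7940) = -53.4145°; ψ = atan2(-7.7942,10.5000) = -36.5867°
θ_1 = β − ψ = -16.8278°
θ_3 = φ − θ_1 − θ_2 = 136.8277° (wrapped to (-180°,180°])

-16.828 -60.000 136.828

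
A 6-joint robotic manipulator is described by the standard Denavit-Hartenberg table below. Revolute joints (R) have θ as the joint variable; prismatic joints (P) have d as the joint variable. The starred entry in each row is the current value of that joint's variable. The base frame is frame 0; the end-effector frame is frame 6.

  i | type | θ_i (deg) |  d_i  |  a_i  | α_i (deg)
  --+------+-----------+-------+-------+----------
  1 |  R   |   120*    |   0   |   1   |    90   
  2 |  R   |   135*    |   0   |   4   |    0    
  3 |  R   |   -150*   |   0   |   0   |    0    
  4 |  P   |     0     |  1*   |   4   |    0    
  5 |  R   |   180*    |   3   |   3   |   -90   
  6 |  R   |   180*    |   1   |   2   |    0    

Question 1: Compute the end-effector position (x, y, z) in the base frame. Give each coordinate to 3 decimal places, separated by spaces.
after link 1: o_1 = (-0.5000, 0.8660, 0.0000)
after link 2: o_2 = (0.9142, -1.5835, 2.8284)
after link 3: o_3 = (0.9142, -1.5835, 2.8284)
after link 4: o_4 = (-0.1516, 2.2626, 1.7932)
after link 5: o_5 = (3.8954, 1.2531, 2.5696)
after link 6: o_6 = (3.0588, 2.7019, 1.0860)

3.059 2.702 1.086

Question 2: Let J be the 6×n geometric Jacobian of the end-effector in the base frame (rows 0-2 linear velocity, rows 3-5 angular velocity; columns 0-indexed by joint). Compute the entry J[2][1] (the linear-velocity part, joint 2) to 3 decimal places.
-0.189

axis z_1 = (0.8660,0.5000,0.0000); lever o_n−o_1 = (3.5588,1.8359,1.0860)
cross product → J_v[:, 1] = (0.5430,-0.9405,-0.1895)
J_ω[:, 1] = z_1
entry J[2][1] = -0.1895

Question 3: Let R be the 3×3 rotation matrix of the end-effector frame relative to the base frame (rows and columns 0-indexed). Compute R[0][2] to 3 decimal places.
0.129

End-effector z-axis (col 2 of R) = (0.1294,-0.2241,-0.9659)
R[0][2] = 0.1294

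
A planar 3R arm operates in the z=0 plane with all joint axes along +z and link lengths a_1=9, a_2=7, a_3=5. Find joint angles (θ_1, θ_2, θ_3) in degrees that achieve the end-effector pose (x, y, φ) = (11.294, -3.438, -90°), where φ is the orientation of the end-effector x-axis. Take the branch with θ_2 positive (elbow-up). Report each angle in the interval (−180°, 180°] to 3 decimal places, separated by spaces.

wrist centre = target − a_3·(cos φ, sin φ) = (11.2940, 1.5620)
cos θ_2 = (129.9943−9²−7²)/(2·9·7) = -0.0000; θ_2 = 90.0026° (elbow-up)
β = atan2(1.5620,11.2940) = 7.8743°; ψ = atan2(7.0000,8.9997) = 37.8760°
θ_1 = β − ψ = -30.0017°
θ_3 = φ − θ_1 − θ_2 = -150.0009° (wrapped to (-180°,180°])

-30.002 90.003 -150.001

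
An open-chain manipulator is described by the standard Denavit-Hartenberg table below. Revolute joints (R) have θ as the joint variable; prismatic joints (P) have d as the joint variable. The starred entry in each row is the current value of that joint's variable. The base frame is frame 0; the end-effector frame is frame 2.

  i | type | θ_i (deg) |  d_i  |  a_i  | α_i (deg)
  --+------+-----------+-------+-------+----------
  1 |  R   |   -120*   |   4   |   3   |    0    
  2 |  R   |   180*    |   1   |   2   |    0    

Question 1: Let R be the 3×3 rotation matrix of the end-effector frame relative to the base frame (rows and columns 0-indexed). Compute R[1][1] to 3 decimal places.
0.500

End-effector y-axis (col 1 of R) = (-0.8660,0.5000,0.0000)
R[1][1] = 0.5000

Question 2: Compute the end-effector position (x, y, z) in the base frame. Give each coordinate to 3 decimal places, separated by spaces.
after link 1: o_1 = (-1.5000, -2.5981, 4.0000)
after link 2: o_2 = (-0.5000, -0.8660, 5.0000)

-0.500 -0.866 5.000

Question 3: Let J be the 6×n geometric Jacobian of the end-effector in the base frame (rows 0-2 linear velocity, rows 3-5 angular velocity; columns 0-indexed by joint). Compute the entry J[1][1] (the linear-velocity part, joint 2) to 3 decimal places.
axis z_1 = (0.0000,0.0000,1.0000); lever o_n−o_1 = (1.0000,1.7321,1.0000)
cross product → J_v[:, 1] = (-1.7321,1.0000,0.0000)
J_ω[:, 1] = z_1
entry J[1][1] = 1.0000

1.000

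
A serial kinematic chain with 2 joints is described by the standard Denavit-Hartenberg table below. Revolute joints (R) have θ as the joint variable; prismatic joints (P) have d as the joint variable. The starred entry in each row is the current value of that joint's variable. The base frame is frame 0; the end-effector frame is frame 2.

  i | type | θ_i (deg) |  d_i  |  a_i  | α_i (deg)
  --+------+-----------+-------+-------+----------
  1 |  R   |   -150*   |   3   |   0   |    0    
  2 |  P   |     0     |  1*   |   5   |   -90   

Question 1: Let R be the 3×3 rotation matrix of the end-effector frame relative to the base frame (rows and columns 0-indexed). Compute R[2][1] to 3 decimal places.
-1.000

End-effector y-axis (col 1 of R) = (0.0000,-0.0000,-1.0000)
R[2][1] = -1.0000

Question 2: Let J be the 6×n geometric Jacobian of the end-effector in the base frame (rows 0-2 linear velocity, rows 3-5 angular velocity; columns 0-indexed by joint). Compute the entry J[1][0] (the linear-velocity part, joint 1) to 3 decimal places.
axis z_0 = ẑ; lever o_n−o_0 = (-4.3301,-2.5000,4.0000)
cross product → J_v[:, 0] = (2.5000,-4.3301,0.0000)
J_ω[:, 0] = z_0
entry J[1][0] = -4.3301

-4.330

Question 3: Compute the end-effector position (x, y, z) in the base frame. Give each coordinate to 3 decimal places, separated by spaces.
after link 1: o_1 = (0.0000, 0.0000, 3.0000)
after link 2: o_2 = (-4.3301, -2.5000, 4.0000)

-4.330 -2.500 4.000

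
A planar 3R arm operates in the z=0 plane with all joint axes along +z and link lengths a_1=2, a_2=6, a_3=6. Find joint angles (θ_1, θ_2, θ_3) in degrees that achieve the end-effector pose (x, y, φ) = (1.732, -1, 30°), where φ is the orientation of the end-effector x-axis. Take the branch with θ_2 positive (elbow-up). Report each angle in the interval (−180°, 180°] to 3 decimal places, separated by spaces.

128.214 119.999 141.787

wrist centre = target − a_3·(cos φ, sin φ) = (-3.4642, -4.0000)
cos θ_2 = (28.0004−2²−6²)/(2·2·6) = -0.5000; θ_2 = 119.9990° (elbow-up)
β = atan2(-4.0000,-3.4642) = -130.8938°; ψ = atan2(5.1962,-0.9999) = 100.8924°
θ_1 = β − ψ = -231.7862°
θ_3 = φ − θ_1 − θ_2 = 141.7871° (wrapped to (-180°,180°])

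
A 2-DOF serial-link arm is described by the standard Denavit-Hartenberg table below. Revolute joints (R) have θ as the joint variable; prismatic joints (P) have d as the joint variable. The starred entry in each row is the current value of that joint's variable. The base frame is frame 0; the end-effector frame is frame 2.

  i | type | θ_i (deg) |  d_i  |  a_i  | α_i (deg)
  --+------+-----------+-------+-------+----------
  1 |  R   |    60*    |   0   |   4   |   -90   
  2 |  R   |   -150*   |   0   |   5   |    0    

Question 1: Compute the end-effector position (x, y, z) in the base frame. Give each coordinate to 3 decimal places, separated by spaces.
after link 1: o_1 = (2.0000, 3.4641, 0.0000)
after link 2: o_2 = (-0.1651, -0.2859, 2.5000)

-0.165 -0.286 2.500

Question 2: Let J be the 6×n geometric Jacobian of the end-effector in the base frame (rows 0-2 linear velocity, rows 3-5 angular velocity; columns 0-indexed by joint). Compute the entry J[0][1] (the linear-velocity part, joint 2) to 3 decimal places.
1.250

axis z_1 = (-0.8660,0.5000,0.0000); lever o_n−o_1 = (-2.1651,-3.7500,2.5000)
cross product → J_v[:, 1] = (1.2500,2.1651,4.3301)
J_ω[:, 1] = z_1
entry J[0][1] = 1.2500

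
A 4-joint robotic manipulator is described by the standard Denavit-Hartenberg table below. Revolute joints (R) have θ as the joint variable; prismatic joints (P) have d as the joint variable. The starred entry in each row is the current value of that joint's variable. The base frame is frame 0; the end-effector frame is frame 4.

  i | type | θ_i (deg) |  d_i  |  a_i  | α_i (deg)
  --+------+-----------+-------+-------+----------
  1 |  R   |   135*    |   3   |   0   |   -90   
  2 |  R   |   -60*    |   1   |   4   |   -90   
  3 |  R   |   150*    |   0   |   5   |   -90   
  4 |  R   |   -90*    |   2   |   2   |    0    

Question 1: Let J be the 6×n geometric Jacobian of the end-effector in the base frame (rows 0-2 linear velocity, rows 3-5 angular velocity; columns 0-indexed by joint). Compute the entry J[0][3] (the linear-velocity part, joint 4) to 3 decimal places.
1.319

axis z_3 = (-0.4356,-0.7891,-0.4330); lever o_n−o_3 = (-2.0959,-0.3536,-1.8660)
cross product → J_v[:, 3] = (1.3195,0.0947,-1.5000)
J_ω[:, 3] = z_3
entry J[0][3] = 1.3195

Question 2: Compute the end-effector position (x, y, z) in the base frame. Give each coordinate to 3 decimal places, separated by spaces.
after link 1: o_1 = (0.0000, 0.0000, 3.0000)
after link 2: o_2 = (-2.1213, 0.7071, 6.4641)
after link 3: o_3 = (1.1774, 0.9439, 2.7141)
after link 4: o_4 = (-0.9186, 0.5904, 0.8481)

-0.919 0.590 0.848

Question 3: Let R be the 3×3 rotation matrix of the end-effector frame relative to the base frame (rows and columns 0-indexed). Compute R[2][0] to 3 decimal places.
-0.500

End-effector x-axis (col 0 of R) = (-0.6124,0.6124,-0.5000)
R[2][0] = -0.5000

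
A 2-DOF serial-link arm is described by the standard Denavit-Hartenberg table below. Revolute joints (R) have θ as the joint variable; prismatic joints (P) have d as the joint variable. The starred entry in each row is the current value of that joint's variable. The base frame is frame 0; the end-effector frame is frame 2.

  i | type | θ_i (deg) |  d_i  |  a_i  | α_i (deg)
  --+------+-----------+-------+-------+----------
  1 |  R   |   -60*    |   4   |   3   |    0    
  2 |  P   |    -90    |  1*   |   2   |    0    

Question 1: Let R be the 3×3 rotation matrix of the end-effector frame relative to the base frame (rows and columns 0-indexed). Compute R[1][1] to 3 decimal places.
-0.866

End-effector y-axis (col 1 of R) = (0.5000,-0.8660,0.0000)
R[1][1] = -0.8660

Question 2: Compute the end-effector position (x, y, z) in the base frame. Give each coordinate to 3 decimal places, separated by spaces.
after link 1: o_1 = (1.5000, -2.5981, 4.0000)
after link 2: o_2 = (-0.2321, -3.5981, 5.0000)

-0.232 -3.598 5.000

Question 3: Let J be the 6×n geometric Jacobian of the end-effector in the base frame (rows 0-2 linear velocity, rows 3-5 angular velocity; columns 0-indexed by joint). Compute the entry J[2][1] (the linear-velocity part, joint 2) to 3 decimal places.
1.000

prismatic axis z_1 = (0.0000,0.0000,1.0000)
J_v[:, 1] = z_1; J_ω[:, 1] = (0,0,0)
entry J[2][1] = 1.0000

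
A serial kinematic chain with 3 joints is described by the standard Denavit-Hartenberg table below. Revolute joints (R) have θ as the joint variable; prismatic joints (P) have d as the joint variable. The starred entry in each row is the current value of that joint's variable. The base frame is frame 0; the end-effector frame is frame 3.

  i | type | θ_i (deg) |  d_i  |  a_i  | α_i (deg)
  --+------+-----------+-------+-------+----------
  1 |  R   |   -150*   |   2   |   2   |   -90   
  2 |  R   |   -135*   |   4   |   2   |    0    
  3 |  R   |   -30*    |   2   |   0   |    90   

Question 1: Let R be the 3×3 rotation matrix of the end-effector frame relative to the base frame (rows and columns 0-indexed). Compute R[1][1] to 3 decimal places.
End-effector y-axis (col 1 of R) = (0.5000,-0.8660,0.0000)
R[1][1] = -0.8660

-0.866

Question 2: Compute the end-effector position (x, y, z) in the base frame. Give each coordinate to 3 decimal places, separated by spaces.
2.493 -5.489 3.414

after link 1: o_1 = (-1.7321, -1.0000, 2.0000)
after link 2: o_2 = (1.4927, -3.7570, 3.4142)
after link 3: o_3 = (2.4927, -5.4890, 3.4142)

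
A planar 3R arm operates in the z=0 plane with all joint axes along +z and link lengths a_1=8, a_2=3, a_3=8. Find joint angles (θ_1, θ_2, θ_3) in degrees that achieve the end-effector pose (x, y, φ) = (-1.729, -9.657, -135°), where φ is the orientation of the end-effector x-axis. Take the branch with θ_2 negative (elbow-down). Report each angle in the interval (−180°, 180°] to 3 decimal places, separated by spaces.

wrist centre = target − a_3·(cos φ, sin φ) = (3.9279, -4.0001)
cos θ_2 = (31.4292−8²−3²)/(2·8·3) = -0.8661; θ_2 = -150.0038° (elbow-down)
β = atan2(-4.0001,3.9279) = -45.5224°; ψ = atan2(-1.4998,5.4018) = -15.5174°
θ_1 = β − ψ = -30.0050°
θ_3 = φ − θ_1 − θ_2 = 45.0088° (wrapped to (-180°,180°])

-30.005 -150.004 45.009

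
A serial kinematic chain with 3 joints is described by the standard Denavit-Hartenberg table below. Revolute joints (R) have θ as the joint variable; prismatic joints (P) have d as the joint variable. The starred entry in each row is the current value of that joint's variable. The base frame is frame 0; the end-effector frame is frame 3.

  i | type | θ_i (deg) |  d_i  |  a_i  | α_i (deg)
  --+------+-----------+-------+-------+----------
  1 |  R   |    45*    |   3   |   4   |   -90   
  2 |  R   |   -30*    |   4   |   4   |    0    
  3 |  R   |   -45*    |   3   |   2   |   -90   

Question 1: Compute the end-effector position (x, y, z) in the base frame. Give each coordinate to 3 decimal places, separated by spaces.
0.694 10.594 6.932

after link 1: o_1 = (2.8284, 2.8284, 3.0000)
after link 2: o_2 = (2.4495, 8.1063, 5.0000)
after link 3: o_3 = (0.6942, 10.5937, 6.9319)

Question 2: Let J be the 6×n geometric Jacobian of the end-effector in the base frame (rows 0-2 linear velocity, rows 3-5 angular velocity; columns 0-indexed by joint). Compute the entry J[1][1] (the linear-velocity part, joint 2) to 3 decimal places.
axis z_1 = (-0.7071,0.7071,0.0000); lever o_n−o_1 = (-2.1342,7.7653,3.9319)
cross product → J_v[:, 1] = (2.7802,2.7802,-3.9817)
J_ω[:, 1] = z_1
entry J[1][1] = 2.7802

2.780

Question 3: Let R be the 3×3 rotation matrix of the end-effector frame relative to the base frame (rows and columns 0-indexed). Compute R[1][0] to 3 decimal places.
End-effector x-axis (col 0 of R) = (0.1830,0.1830,0.9659)
R[1][0] = 0.1830

0.183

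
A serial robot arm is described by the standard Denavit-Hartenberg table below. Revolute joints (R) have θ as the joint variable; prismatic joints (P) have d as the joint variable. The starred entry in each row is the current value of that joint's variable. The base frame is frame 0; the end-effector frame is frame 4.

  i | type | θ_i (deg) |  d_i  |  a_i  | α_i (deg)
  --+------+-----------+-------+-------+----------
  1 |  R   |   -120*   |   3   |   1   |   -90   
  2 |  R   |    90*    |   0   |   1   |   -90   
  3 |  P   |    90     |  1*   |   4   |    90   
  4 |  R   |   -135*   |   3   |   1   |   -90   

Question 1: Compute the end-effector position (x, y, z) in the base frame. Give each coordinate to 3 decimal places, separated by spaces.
after link 1: o_1 = (-0.5000, -0.8660, 3.0000)
after link 2: o_2 = (-0.5000, -0.8660, 2.0000)
after link 3: o_3 = (-3.4641, 2.0000, 2.0000)
after link 4: o_4 = (-3.2053, 1.0341, -1.0000)

-3.205 1.034 -1.000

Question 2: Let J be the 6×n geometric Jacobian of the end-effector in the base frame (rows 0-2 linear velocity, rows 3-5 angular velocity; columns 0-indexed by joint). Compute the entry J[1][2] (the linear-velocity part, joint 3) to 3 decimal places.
prismatic axis z_2 = (0.5000,0.8660,-0.0000)
J_v[:, 2] = z_2; J_ω[:, 2] = (0,0,0)
entry J[1][2] = 0.8660

0.866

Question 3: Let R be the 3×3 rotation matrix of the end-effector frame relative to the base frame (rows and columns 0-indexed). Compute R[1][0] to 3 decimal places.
End-effector x-axis (col 0 of R) = (0.2588,-0.9659,0.0000)
R[1][0] = -0.9659

-0.966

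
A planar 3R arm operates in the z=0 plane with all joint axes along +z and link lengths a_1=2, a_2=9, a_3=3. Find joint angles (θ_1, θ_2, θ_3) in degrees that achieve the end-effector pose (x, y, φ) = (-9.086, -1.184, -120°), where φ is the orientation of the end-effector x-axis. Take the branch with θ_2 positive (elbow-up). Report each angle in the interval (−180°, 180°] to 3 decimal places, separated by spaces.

wrist centre = target − a_3·(cos φ, sin φ) = (-7.5860, 1.4141)
cos θ_2 = (59.5470−2²−9²)/(2·2·9) = -0.7070; θ_2 = 134.9936° (elbow-up)
β = atan2(1.4141,-7.5860) = 169.4409°; ψ = atan2(6.3647,-4.3632) = 124.4323°
θ_1 = β − ψ = 45.0087°
θ_3 = φ − θ_1 − θ_2 = 59.9978° (wrapped to (-180°,180°])

45.009 134.994 59.998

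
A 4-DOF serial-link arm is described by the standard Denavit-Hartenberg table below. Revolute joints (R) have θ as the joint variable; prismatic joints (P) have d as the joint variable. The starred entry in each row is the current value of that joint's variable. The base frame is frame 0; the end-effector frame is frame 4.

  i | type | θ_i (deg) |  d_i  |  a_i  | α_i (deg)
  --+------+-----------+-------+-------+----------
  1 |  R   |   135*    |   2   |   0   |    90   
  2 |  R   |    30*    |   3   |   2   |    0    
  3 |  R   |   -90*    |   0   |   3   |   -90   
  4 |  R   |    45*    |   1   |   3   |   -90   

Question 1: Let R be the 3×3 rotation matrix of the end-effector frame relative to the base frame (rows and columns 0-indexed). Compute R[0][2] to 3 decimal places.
-0.250

End-effector z-axis (col 2 of R) = (-0.2500,-0.7500,0.6124)
R[0][2] = -0.2500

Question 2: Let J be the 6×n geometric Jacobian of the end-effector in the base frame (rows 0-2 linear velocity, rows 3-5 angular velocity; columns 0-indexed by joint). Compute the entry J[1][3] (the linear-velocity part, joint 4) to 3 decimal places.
axis z_3 = (-0.6124,0.6124,0.5000); lever o_n−o_3 = (-2.8624,-0.1376,-1.3371)
cross product → J_v[:, 3] = (-0.7500,-2.2500,1.8371)
J_ω[:, 3] = z_3
entry J[1][3] = -2.2500

-2.250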